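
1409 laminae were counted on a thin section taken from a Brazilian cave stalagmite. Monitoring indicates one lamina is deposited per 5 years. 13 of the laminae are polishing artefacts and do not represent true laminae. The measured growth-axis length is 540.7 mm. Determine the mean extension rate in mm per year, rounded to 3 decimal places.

0.077 mm per year

True lamina count = 1409 − 13 = 1396.
1396 laminae at 5 years each span 1396 × 5 = 6980 years.
Extension rate ≈ 540.7 / 6980 = 0.077 mm per year.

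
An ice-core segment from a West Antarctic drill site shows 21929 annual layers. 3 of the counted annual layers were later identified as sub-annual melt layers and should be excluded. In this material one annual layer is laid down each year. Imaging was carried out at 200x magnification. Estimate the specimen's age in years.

Adjusted count: 21929 − 3 = 21926 annual layers.
At one annual layer per year, that is 21926 years.

21926 years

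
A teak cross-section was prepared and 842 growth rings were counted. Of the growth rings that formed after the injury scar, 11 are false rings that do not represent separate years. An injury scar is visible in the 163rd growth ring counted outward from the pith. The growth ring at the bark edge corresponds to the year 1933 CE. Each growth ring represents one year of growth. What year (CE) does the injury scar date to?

1265 CE

The injury scar sits at growth ring 163 from the pith, so 842 − 163 = 679 growth rings formed after it.
Excluding 11 false growth rings: 679 − 11 = 668.
Counting back 668 years from 1933 CE places the injury scar in 1933 − 668 = 1265 CE.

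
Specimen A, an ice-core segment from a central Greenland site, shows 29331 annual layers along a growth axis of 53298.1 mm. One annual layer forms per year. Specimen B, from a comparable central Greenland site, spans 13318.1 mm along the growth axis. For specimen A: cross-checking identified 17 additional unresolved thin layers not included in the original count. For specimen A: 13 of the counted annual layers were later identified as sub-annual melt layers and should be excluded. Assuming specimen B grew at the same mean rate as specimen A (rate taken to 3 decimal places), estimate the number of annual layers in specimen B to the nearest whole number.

7330 annual layers

Specimen A: adjusted count: 29331 − 13 + 17 = 29335 annual layers.
A: 53298.1 mm over 29335 years gives 53298.1 / 29335 ≈ 1.817 mm/yr.
Specimen B: 13318.1 mm / 1.817 mm per year = 7329.72 years ≈ 7330 annual layers.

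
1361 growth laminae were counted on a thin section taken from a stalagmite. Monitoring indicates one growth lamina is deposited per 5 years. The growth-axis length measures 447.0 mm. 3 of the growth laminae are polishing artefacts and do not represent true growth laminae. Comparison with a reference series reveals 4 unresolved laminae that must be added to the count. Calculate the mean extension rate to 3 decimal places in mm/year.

True growth lamina count = 1361 − 3 + 4 = 1362.
Multiplying by 5 years per growth lamina: 1362 × 5 = 6810 years.
447.0 mm over 6810 years gives 447.0 / 6810 ≈ 0.066 mm/year.

0.066 mm/year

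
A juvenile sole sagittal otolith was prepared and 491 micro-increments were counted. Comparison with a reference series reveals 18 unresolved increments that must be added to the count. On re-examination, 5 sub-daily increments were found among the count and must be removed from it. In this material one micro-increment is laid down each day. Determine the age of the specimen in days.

After corrections the count is 491 − 5 + 18 = 504 micro-increments.
One micro-increment per day makes the duration 504 days.

504 d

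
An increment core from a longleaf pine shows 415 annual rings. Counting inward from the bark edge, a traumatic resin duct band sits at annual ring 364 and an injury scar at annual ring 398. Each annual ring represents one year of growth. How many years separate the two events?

34 years

Separation: 398 − 364 = 34 annual rings.
One annual ring per year makes the interval 34 years.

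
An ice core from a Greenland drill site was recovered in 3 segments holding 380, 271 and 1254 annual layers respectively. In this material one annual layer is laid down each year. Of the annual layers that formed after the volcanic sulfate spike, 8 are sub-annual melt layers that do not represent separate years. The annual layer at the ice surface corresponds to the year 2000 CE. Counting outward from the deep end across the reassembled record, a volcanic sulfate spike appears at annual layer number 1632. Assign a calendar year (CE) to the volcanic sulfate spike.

Total annual layers = 380 + 271 + 1254 = 1905.
The volcanic sulfate spike sits at annual layer 1632 from the deep end, so 1905 − 1632 = 273 annual layers formed after it.
Excluding 8 false annual layers: 273 − 8 = 265.
2000 − 265 = 1735 CE.

1735 CE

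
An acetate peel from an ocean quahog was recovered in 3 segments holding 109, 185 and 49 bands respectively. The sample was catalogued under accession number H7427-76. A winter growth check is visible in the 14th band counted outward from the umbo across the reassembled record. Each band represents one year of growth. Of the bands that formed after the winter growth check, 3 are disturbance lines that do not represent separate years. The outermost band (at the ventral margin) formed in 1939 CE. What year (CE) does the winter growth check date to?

Total bands = 109 + 185 + 49 = 343.
The winter growth check sits at band 14 from the umbo, so 343 − 14 = 329 bands formed after it.
329 − 3 false = 326 true bands after the winter growth check.
1939 − 326 = 1613 CE.

1613 CE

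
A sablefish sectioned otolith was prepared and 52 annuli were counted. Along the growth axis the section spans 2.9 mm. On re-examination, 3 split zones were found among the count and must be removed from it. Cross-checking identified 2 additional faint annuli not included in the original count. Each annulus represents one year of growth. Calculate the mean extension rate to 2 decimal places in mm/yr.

0.06 mm/yr

Adjusted count: 52 − 3 + 2 = 51 annuli.
2.9 mm over 51 years gives 2.9 / 51 ≈ 0.06 mm/yr.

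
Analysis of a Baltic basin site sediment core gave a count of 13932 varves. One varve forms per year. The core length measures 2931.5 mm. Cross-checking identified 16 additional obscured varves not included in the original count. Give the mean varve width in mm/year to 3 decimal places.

0.210 mm/year

After corrections the count is 13932 + 16 = 13948 varves.
Mean rate = 2931.5 mm / 13948 years ≈ 0.210 mm/year.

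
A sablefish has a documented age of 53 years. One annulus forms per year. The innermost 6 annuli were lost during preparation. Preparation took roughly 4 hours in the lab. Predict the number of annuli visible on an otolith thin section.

Expected annuli over 53 years: 53.
Subtracting the 6 annuli not captured gives 53 − 6 = 47 annuli in the record.

47 annuli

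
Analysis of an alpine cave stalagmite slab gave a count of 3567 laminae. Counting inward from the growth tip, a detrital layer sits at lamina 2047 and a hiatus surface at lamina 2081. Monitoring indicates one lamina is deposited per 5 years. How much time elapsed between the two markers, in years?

170 yr

Separation: 2081 − 2047 = 34 laminae.
34 laminae at 5 years each span 34 × 5 = 170 years.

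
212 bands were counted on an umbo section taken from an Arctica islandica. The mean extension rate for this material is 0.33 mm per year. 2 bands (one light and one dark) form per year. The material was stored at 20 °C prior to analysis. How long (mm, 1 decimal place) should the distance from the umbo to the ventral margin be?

212 bands at 2 per year is 212 / 2 = 106 years.
Predicted length = 0.33 mm/year × 106 years = 35.0 mm.

35.0 mm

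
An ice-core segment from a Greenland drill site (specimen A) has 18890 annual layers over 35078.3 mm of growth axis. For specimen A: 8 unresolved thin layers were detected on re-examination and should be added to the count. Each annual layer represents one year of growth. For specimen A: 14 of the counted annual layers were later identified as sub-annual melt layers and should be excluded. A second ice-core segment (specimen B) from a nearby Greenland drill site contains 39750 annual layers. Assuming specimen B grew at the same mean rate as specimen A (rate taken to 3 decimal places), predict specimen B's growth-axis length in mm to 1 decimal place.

Specimen A: correcting the raw count gives 18890 − 14 + 8 = 18884 true annual layers.
A: Extension rate ≈ 35078.3 / 18884 = 1.858 mm/year.
For B, 1.858 mm/year × 39750 years = 73855.5 mm.

73855.5 mm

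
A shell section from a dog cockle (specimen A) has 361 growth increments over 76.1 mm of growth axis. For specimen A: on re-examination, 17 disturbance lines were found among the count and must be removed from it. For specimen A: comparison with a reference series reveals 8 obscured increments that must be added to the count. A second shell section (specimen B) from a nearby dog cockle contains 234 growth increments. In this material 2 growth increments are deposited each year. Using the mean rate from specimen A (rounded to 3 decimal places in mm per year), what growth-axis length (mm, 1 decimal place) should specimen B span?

50.5 mm

Specimen A: after corrections the count is 361 − 17 + 8 = 352 growth increments.
Specimen A: dividing by 2 growth increments per year: 352 / 2 = 176 years.
A: 76.1 mm over 176 years gives 76.1 / 176 ≈ 0.432 mm/year.
Specimen B: with 2 growth increments per year, 234 / 2 = 117 years. For B, 0.432 mm/year × 117 years = 50.5 mm.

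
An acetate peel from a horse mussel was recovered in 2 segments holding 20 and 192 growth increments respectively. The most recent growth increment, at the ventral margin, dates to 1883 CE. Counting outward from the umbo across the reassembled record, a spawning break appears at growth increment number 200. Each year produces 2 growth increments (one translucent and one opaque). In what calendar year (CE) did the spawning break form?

1877 CE

Total growth increments = 20 + 192 = 212.
The spawning break sits at growth increment 200 from the umbo, so 212 − 200 = 12 growth increments formed after it.
With 2 growth increments per year, 12 / 2 = 6 years.
Counting back 6 years from 1883 CE places the spawning break in 1883 − 6 = 1877 CE.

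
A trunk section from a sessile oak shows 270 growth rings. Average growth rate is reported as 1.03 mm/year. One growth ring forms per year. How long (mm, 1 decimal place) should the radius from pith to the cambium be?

278.1 mm

The record spans 270 years at 1.03 mm per year.
Predicted length = 1.03 mm/year × 270 years = 278.1 mm.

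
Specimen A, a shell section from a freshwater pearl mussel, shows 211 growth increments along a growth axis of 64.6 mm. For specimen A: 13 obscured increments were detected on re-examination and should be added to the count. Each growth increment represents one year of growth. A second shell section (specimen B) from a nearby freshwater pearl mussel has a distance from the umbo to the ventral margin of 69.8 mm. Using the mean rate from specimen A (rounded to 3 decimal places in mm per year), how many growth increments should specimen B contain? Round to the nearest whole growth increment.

242 growth increments

Specimen A: true growth increment count = 211 + 13 = 224.
A: Extension rate ≈ 64.6 / 224 = 0.288 mm per year.
B spans 69.8 / 0.288 = 242.36 years ≈ 242 growth increments.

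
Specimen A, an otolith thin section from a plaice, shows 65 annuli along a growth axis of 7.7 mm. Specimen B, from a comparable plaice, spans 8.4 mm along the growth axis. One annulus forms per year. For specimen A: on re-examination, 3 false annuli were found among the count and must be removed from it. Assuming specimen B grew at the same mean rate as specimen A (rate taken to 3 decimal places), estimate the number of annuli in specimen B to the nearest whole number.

Specimen A: after corrections the count is 65 − 3 = 62 annuli.
A: Extension rate ≈ 7.7 / 62 = 0.124 mm per year.
For B, 8.4 / 0.124 = 67.74 years ≈ 68 annuli.

68 annuli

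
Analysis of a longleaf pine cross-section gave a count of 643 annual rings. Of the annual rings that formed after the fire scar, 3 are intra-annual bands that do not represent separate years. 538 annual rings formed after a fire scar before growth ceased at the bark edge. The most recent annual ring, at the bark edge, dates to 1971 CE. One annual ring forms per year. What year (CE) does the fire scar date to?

1436 CE

538 annual rings formed after the fire scar.
Removing the 3 false annual rings leaves 538 − 3 = 535 true annual rings beyond the fire scar.
The annual ring at the bark edge is 1971 CE, so the fire scar dates to 1971 − 535 = 1436 CE.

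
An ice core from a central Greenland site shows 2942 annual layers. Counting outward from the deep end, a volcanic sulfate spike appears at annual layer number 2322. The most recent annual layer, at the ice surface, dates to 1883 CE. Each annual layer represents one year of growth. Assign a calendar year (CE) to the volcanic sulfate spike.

1263 CE

The volcanic sulfate spike sits at annual layer 2322 from the deep end, so 2942 − 2322 = 620 annual layers formed after it.
1883 − 620 = 1263 CE.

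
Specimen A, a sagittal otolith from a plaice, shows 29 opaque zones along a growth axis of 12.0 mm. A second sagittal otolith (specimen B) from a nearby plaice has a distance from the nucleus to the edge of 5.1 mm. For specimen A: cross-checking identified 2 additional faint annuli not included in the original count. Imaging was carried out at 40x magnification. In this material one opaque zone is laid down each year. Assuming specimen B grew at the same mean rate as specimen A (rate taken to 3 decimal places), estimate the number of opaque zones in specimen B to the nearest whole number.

Specimen A: true opaque zone count = 29 + 2 = 31.
A: Mean rate = 12.0 mm / 31 years ≈ 0.387 mm per year.
Specimen B: 5.1 mm / 0.387 mm per year = 13.18 years ≈ 13 opaque zones.

13 opaque zones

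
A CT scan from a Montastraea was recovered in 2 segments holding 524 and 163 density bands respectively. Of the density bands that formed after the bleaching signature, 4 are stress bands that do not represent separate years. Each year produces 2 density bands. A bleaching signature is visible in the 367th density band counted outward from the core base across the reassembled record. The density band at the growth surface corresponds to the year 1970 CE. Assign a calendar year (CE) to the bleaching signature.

Total density bands = 524 + 163 = 687.
687 − 367 = 320 density bands lie beyond the bleaching signature toward the growth surface.
320 − 4 false = 316 true density bands after the bleaching signature.
316 density bands at 2 per year is 316 / 2 = 158 years.
The density band at the growth surface is 1970 CE, so the bleaching signature dates to 1970 − 158 = 1812 CE.

1812 CE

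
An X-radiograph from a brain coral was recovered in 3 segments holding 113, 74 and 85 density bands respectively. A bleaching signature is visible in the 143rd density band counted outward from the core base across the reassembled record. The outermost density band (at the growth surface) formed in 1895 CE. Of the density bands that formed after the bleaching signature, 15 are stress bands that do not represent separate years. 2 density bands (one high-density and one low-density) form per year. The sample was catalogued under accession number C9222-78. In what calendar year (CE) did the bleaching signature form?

Total density bands = 113 + 74 + 85 = 272.
Between density band 143 and the growth surface there are 272 − 143 = 129 density bands.
129 − 15 false = 114 true density bands after the bleaching signature.
114 density bands at 2 per year is 114 / 2 = 57 years.
Counting back 57 years from 1895 CE places the bleaching signature in 1895 − 57 = 1838 CE.

1838 CE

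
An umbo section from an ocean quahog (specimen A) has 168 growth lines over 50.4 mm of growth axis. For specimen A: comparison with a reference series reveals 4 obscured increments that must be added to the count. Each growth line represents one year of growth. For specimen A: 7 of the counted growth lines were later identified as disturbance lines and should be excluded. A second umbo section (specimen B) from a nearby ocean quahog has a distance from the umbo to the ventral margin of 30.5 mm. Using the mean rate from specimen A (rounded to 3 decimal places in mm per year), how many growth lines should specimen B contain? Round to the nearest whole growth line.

Specimen A: after corrections the count is 168 − 7 + 4 = 165 growth lines.
A: 50.4 mm over 165 years gives 50.4 / 165 ≈ 0.305 mm per year.
Specimen B: 30.5 mm / 0.305 mm per year = 100.00 years ≈ 100 growth lines.

100 growth lines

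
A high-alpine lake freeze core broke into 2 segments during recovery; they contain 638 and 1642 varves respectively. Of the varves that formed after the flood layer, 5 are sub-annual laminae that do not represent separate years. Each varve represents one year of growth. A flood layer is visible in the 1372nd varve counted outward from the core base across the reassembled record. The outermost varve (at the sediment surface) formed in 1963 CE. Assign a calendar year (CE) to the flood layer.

1060 CE

Total varves = 638 + 1642 = 2280.
2280 − 1372 = 908 varves lie beyond the flood layer toward the sediment surface.
Excluding 5 false varves: 908 − 5 = 903.
Counting back 903 years from 1963 CE places the flood layer in 1963 − 903 = 1060 CE.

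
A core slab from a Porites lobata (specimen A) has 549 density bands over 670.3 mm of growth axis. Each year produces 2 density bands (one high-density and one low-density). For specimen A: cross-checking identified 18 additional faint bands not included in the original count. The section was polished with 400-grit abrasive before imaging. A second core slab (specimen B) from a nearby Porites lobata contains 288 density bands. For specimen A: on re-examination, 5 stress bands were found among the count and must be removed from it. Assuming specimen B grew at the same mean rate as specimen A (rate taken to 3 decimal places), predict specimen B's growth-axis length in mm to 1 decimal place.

Specimen A: after corrections the count is 549 − 5 + 18 = 562 density bands.
Specimen A: with 2 density bands per year, 562 / 2 = 281 years.
A: 670.3 mm over 281 years gives 670.3 / 281 ≈ 2.385 mm/year.
Specimen B: 288 density bands at 2 per year is 288 / 2 = 144 years. For B, 2.385 mm/year × 144 years = 343.4 mm.

343.4 mm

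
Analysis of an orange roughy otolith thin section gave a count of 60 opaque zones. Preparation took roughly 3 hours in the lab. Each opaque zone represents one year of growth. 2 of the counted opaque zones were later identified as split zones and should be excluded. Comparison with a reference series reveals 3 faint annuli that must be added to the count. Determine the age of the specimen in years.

Adjusted count: 60 − 2 + 3 = 61 opaque zones.
One opaque zone per year makes the duration 61 years.

61 years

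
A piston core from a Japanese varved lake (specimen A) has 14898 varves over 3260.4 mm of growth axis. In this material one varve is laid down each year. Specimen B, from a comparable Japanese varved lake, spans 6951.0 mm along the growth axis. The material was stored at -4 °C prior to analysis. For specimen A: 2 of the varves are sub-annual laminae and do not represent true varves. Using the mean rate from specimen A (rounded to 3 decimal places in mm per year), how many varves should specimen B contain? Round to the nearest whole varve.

31740 varves

Specimen A: after corrections the count is 14898 − 2 = 14896 varves.
A: Mean rate = 3260.4 mm / 14896 years ≈ 0.219 mm per year.
For B, 6951.0 / 0.219 = 31739.73 years ≈ 31740 varves.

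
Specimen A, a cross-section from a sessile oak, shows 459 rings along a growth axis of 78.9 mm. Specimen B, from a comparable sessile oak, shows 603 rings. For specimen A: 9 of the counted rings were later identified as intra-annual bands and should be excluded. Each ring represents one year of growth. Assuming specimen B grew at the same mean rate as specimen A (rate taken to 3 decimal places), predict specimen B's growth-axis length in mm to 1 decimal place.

Specimen A: after corrections the count is 459 − 9 = 450 rings.
A: Mean rate = 78.9 mm / 450 years ≈ 0.175 mm/year.
B's length ≈ 0.175 × 603 = 105.5 mm.

105.5 mm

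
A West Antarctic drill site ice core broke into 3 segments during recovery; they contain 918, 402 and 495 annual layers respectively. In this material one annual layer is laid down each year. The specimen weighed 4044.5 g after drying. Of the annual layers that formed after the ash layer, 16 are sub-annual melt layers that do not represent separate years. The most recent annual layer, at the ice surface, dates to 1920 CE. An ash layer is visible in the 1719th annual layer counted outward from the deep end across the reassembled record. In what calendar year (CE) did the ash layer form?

Total annual layers = 918 + 402 + 495 = 1815.
Between annual layer 1719 and the ice surface there are 1815 − 1719 = 96 annual layers.
96 − 16 false = 80 true annual layers after the ash layer.
The annual layer at the ice surface is 1920 CE, so the ash layer dates to 1920 − 80 = 1840 CE.

1840 CE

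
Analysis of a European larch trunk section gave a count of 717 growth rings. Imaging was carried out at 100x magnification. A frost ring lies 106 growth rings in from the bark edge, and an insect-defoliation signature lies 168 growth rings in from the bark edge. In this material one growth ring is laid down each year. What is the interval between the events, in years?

62 years

The two markers are separated by 168 − 106 = 62 growth rings.
At one growth ring per year, 62 years elapsed between them.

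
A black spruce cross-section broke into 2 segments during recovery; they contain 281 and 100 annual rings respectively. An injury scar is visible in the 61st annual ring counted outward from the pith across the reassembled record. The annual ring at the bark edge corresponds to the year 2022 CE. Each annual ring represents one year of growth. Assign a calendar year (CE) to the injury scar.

1702 CE

Total annual rings = 281 + 100 = 381.
The injury scar sits at annual ring 61 from the pith, so 381 − 61 = 320 annual rings formed after it.
Counting back 320 years from 2022 CE places the injury scar in 2022 − 320 = 1702 CE.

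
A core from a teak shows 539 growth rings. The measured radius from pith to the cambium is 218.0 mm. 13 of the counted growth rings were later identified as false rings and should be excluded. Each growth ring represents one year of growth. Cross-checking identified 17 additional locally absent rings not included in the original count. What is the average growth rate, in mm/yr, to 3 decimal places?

0.401 mm/yr

True growth ring count = 539 − 13 + 17 = 543.
Mean rate = 218.0 mm / 543 years ≈ 0.401 mm/yr.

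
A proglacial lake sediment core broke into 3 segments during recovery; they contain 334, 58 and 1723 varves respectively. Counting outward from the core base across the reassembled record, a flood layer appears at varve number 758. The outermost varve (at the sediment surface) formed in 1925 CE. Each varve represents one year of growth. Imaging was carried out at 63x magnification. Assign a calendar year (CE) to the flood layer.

Total varves = 334 + 58 + 1723 = 2115.
Between varve 758 and the sediment surface there are 2115 − 758 = 1357 varves.
The varve at the sediment surface is 1925 CE, so the flood layer dates to 1925 − 1357 = 568 CE.

568 CE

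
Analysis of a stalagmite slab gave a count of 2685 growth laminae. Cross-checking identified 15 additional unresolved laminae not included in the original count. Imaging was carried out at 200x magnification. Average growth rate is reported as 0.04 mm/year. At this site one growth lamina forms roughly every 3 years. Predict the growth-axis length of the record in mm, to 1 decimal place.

324.0 mm

Adjusted count: 2685 + 15 = 2700 growth laminae.
Multiplying by 3 years per growth lamina: 2700 × 3 = 8100 years.
8100 years at 0.04 mm/year gives 0.04 × 8100 = 324.0 mm.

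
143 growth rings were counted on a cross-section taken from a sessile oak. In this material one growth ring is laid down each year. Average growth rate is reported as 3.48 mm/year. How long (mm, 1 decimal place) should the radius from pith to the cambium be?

497.6 mm

143 years of growth are recorded.
Predicted length = 3.48 mm/year × 143 years = 497.6 mm.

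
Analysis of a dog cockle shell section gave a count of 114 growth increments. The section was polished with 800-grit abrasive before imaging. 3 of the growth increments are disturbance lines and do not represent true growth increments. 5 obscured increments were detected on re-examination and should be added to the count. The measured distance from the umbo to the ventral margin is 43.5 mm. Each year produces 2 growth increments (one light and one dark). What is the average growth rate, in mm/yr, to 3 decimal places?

0.750 mm/yr

True growth increment count = 114 − 3 + 5 = 116.
116 growth increments at 2 per year is 116 / 2 = 58 years.
Extension rate ≈ 43.5 / 58 = 0.750 mm/yr.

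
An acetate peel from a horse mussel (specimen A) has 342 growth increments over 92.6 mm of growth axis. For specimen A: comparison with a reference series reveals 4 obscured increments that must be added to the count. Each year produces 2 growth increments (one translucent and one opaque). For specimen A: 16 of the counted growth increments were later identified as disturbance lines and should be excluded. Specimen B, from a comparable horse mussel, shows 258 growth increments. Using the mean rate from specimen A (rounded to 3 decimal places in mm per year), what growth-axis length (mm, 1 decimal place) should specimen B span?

72.4 mm

Specimen A: correcting the raw count gives 342 − 16 + 4 = 330 true growth increments.
Specimen A: dividing by 2 growth increments per year: 330 / 2 = 165 years.
A: 92.6 mm over 165 years gives 92.6 / 165 ≈ 0.561 mm/yr.
Specimen B: with 2 growth increments per year, 258 / 2 = 129 years. B's length ≈ 0.561 × 129 = 72.4 mm.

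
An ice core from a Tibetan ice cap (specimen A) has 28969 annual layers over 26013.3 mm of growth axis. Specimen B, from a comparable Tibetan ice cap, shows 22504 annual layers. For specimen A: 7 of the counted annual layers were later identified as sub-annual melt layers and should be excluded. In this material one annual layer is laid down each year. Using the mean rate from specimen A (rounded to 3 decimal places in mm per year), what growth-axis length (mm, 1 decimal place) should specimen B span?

20208.6 mm

Specimen A: correcting the raw count gives 28969 − 7 = 28962 true annual layers.
A: Mean rate = 26013.3 mm / 28962 years ≈ 0.898 mm/yr.
Length of B = 0.898 × 22504 = 20208.6 mm.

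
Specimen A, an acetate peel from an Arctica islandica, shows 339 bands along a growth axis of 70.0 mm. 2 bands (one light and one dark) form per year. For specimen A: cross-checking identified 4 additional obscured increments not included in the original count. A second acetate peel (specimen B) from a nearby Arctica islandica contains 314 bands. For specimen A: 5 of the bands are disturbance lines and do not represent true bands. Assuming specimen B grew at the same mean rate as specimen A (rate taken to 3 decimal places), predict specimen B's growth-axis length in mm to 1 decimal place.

Specimen A: after corrections the count is 339 − 5 + 4 = 338 bands.
Specimen A: with 2 bands per year, 338 / 2 = 169 years.
A: Extension rate ≈ 70.0 / 169 = 0.414 mm/yr.
Specimen B: dividing by 2 bands per year: 314 / 2 = 157 years. For B, 0.414 mm/year × 157 years = 65.0 mm.

65.0 mm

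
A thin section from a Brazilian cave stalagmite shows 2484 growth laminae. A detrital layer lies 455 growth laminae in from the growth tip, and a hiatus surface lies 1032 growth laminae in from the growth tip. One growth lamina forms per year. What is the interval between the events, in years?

1032 − 455 = 577 growth laminae lie between the two events.
That is 577 years at one growth lamina per year.

577 yr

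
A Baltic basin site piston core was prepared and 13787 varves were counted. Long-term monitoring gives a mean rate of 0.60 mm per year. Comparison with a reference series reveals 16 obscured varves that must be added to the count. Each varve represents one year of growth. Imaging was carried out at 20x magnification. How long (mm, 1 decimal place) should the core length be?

Adjusted count: 13787 + 16 = 13803 varves.
Predicted length = 0.60 mm/year × 13803 years = 8281.8 mm.

8281.8 mm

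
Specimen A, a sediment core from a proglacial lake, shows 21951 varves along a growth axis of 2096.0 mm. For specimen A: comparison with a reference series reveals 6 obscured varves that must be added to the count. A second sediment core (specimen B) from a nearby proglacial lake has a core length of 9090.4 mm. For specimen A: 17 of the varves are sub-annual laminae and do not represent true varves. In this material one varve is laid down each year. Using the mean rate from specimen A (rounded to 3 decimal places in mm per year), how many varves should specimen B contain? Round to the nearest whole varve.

94692 varves

Specimen A: after corrections the count is 21951 − 17 + 6 = 21940 varves.
A: Mean rate = 2096.0 mm / 21940 years ≈ 0.096 mm per year.
Specimen B: 9090.4 mm / 0.096 mm per year = 94691.67 years ≈ 94692 varves.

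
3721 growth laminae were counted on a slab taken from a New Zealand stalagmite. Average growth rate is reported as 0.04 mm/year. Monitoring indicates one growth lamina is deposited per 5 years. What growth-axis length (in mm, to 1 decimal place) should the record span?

744.2 mm

Multiplying by 5 years per growth lamina: 3721 × 5 = 18605 years.
18605 years at 0.04 mm/year gives 0.04 × 18605 = 744.2 mm.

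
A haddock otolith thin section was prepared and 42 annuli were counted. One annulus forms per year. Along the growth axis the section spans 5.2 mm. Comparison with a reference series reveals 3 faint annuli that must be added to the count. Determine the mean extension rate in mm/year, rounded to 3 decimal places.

0.116 mm/year

Adjusted count: 42 + 3 = 45 annuli.
5.2 mm over 45 years gives 5.2 / 45 ≈ 0.116 mm/year.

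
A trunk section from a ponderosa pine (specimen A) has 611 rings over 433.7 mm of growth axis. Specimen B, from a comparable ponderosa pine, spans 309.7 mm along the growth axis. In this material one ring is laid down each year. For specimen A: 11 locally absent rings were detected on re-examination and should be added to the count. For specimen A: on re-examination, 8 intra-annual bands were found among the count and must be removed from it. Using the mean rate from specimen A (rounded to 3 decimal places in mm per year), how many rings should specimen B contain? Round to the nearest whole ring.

439 rings

Specimen A: adjusted count: 611 − 8 + 11 = 614 rings.
A: Mean rate = 433.7 mm / 614 years ≈ 0.706 mm/yr.
B spans 309.7 / 0.706 = 438.67 years ≈ 439 rings.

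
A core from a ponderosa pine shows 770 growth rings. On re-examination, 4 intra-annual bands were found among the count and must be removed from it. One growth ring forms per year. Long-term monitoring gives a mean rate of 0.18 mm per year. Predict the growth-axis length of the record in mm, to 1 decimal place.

137.9 mm

True growth ring count = 770 − 4 = 766.
766 years at 0.18 mm/year gives 0.18 × 766 = 137.9 mm.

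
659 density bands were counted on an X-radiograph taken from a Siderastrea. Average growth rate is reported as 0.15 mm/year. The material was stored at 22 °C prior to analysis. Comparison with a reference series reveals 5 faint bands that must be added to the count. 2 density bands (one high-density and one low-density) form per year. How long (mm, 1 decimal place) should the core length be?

49.8 mm

Correcting the raw count gives 659 + 5 = 664 true density bands.
664 density bands at 2 per year is 664 / 2 = 332 years.
Predicted length = 0.15 mm/year × 332 years = 49.8 mm.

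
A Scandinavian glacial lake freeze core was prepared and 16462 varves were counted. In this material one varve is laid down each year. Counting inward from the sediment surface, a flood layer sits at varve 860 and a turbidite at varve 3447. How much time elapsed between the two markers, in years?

2587 years

Separation: 3447 − 860 = 2587 varves.
That is 2587 years at one varve per year.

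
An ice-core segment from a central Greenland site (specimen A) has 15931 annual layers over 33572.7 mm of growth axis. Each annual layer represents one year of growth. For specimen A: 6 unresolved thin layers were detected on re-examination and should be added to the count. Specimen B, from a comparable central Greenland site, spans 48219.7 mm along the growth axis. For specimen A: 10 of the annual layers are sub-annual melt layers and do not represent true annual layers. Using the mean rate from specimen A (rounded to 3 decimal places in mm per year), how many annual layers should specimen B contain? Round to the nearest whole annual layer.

22875 annual layers

Specimen A: true annual layer count = 15931 − 10 + 6 = 15927.
A: Mean rate = 33572.7 mm / 15927 years ≈ 2.108 mm/year.
B spans 48219.7 / 2.108 = 22874.62 years ≈ 22875 annual layers.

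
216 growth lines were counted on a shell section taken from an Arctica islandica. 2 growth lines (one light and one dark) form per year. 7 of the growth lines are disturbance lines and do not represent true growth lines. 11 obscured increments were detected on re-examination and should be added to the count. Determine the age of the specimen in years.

110 yr

After corrections the count is 216 − 7 + 11 = 220 growth lines.
With 2 growth lines per year, 220 / 2 = 110 years.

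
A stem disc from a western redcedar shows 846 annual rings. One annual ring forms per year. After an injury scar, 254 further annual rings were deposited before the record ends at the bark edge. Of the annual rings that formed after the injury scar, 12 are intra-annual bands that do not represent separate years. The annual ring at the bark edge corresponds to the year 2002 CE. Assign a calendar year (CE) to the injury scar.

254 annual rings post-date the injury scar.
Excluding 12 false annual rings: 254 − 12 = 242.
Counting back 242 years from 2002 CE places the injury scar in 2002 − 242 = 1760 CE.

1760 CE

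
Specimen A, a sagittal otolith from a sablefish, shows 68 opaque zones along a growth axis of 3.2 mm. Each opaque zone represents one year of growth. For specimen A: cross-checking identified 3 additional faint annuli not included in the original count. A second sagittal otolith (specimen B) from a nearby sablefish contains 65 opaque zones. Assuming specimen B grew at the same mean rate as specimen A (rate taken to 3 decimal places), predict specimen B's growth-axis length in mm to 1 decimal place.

Specimen A: after corrections the count is 68 + 3 = 71 opaque zones.
A: 3.2 mm over 71 years gives 3.2 / 71 ≈ 0.045 mm per year.
B's length ≈ 0.045 × 65 = 2.9 mm.

2.9 mm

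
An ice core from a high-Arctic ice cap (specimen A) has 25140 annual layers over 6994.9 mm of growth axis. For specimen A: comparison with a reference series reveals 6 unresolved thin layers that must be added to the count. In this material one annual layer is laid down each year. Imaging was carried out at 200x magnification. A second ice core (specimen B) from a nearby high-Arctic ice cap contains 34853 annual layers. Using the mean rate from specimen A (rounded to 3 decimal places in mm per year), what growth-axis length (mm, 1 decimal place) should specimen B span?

Specimen A: true annual layer count = 25140 + 6 = 25146.
A: Extension rate ≈ 6994.9 / 25146 = 0.278 mm per year.
Length of B = 0.278 × 34853 = 9689.1 mm.

9689.1 mm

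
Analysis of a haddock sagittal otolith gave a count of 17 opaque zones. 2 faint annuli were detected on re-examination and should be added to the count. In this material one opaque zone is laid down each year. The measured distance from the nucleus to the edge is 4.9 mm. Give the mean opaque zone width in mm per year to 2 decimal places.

Correcting the raw count gives 17 + 2 = 19 true opaque zones.
4.9 mm over 19 years gives 4.9 / 19 ≈ 0.26 mm per year.

0.26 mm per year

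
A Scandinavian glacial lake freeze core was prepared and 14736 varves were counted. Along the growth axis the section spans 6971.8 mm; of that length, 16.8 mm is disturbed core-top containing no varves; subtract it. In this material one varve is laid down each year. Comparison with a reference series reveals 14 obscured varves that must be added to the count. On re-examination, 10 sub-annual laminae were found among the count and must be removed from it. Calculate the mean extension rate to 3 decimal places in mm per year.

Adjusted count: 14736 − 10 + 14 = 14740 varves.
Removing the 16.8 mm offcut leaves 6971.8 − 16.8 = 6955.0 mm.
6955.0 mm over 14740 years gives 6955.0 / 14740 ≈ 0.472 mm per year.

0.472 mm per year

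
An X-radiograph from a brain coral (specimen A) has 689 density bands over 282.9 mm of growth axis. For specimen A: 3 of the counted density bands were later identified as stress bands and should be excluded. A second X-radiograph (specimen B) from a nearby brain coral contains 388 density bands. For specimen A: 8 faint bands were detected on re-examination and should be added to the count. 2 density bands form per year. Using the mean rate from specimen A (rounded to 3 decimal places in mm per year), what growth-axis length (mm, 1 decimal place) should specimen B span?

Specimen A: after corrections the count is 689 − 3 + 8 = 694 density bands.
Specimen A: dividing by 2 density bands per year: 694 / 2 = 347 years.
A: Mean rate = 282.9 mm / 347 years ≈ 0.815 mm/year.
Specimen B: dividing by 2 density bands per year: 388 / 2 = 194 years. For B, 0.815 mm/year × 194 years = 158.1 mm.

158.1 mm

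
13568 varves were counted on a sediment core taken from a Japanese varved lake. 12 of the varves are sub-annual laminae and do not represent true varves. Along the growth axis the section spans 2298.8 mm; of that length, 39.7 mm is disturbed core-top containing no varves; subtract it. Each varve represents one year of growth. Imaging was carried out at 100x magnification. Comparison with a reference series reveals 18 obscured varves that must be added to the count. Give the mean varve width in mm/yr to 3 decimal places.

Adjusted count: 13568 − 12 + 18 = 13574 varves.
Net length = 2298.8 − 39.7 = 2259.1 mm.
Mean rate = 2259.1 mm / 13574 years ≈ 0.166 mm/yr.

0.166 mm/yr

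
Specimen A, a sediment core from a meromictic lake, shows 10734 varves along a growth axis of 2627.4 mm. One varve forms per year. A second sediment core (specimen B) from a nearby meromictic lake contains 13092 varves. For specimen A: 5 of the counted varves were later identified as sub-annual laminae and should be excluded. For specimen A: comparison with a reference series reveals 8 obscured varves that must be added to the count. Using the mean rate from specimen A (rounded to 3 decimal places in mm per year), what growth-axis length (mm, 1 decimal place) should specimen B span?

Specimen A: true varve count = 10734 − 5 + 8 = 10737.
A: Extension rate ≈ 2627.4 / 10737 = 0.245 mm/year.
B's length ≈ 0.245 × 13092 = 3207.5 mm.

3207.5 mm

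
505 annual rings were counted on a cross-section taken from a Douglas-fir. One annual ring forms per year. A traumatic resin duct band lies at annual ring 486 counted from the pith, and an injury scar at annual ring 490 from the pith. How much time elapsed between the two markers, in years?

The two markers are separated by 490 − 486 = 4 annual rings.
That is 4 years at one annual ring per year.

4 years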